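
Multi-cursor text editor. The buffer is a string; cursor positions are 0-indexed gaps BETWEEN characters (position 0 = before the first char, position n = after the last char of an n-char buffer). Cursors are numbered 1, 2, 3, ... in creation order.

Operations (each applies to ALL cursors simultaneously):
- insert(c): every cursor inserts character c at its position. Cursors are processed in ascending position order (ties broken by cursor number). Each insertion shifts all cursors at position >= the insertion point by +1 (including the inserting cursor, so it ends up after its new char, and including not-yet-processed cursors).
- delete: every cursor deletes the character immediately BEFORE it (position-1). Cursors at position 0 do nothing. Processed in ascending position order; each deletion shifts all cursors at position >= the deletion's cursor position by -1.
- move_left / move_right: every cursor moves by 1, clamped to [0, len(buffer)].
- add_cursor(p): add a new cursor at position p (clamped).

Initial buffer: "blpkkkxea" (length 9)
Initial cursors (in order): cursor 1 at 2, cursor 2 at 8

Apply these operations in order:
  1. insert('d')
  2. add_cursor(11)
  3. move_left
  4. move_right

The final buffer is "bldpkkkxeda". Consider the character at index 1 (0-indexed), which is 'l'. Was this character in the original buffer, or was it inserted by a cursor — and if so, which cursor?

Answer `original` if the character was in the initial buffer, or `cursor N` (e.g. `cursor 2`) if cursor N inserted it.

After op 1 (insert('d')): buffer="bldpkkkxeda" (len 11), cursors c1@3 c2@10, authorship ..1......2.
After op 2 (add_cursor(11)): buffer="bldpkkkxeda" (len 11), cursors c1@3 c2@10 c3@11, authorship ..1......2.
After op 3 (move_left): buffer="bldpkkkxeda" (len 11), cursors c1@2 c2@9 c3@10, authorship ..1......2.
After op 4 (move_right): buffer="bldpkkkxeda" (len 11), cursors c1@3 c2@10 c3@11, authorship ..1......2.
Authorship (.=original, N=cursor N): . . 1 . . . . . . 2 .
Index 1: author = original

Answer: original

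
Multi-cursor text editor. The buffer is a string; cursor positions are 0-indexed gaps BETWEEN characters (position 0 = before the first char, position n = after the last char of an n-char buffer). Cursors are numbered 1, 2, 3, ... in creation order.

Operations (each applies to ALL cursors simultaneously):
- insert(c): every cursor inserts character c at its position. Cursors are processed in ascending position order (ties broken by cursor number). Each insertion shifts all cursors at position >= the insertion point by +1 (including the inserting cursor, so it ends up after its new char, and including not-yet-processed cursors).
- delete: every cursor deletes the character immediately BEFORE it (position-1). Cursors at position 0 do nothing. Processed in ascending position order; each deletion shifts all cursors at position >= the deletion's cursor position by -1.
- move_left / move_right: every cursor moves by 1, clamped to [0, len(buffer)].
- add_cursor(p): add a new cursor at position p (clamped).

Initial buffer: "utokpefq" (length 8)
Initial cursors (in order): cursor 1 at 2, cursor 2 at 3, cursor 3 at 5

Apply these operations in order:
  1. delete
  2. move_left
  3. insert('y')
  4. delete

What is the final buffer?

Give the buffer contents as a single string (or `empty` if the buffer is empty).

Answer: ukefq

Derivation:
After op 1 (delete): buffer="ukefq" (len 5), cursors c1@1 c2@1 c3@2, authorship .....
After op 2 (move_left): buffer="ukefq" (len 5), cursors c1@0 c2@0 c3@1, authorship .....
After op 3 (insert('y')): buffer="yyuykefq" (len 8), cursors c1@2 c2@2 c3@4, authorship 12.3....
After op 4 (delete): buffer="ukefq" (len 5), cursors c1@0 c2@0 c3@1, authorship .....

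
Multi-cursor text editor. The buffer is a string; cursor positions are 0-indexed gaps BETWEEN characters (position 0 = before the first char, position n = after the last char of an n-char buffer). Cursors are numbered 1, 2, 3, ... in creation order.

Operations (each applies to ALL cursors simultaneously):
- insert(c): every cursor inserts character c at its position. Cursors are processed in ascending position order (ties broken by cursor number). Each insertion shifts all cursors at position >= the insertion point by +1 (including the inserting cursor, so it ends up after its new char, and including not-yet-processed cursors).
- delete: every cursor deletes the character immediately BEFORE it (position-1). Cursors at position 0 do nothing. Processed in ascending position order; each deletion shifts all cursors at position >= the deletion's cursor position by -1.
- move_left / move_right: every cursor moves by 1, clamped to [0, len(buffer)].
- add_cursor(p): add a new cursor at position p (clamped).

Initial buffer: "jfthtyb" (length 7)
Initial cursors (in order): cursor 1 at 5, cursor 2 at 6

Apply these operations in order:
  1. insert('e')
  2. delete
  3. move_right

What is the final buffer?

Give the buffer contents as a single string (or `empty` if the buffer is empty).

After op 1 (insert('e')): buffer="jfthteyeb" (len 9), cursors c1@6 c2@8, authorship .....1.2.
After op 2 (delete): buffer="jfthtyb" (len 7), cursors c1@5 c2@6, authorship .......
After op 3 (move_right): buffer="jfthtyb" (len 7), cursors c1@6 c2@7, authorship .......

Answer: jfthtyb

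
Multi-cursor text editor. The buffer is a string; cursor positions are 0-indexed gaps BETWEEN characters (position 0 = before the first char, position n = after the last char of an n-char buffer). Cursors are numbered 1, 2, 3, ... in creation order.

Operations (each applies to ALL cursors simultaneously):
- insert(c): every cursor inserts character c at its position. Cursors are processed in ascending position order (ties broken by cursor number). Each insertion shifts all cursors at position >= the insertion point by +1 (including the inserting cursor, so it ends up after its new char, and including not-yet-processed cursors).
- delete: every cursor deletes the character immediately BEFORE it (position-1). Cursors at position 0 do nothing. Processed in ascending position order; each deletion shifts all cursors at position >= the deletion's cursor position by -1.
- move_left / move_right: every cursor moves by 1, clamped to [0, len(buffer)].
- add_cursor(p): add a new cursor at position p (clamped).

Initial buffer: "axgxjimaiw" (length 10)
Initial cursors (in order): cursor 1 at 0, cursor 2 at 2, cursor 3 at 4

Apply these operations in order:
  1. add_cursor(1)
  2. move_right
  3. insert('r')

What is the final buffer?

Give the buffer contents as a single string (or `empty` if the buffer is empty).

After op 1 (add_cursor(1)): buffer="axgxjimaiw" (len 10), cursors c1@0 c4@1 c2@2 c3@4, authorship ..........
After op 2 (move_right): buffer="axgxjimaiw" (len 10), cursors c1@1 c4@2 c2@3 c3@5, authorship ..........
After op 3 (insert('r')): buffer="arxrgrxjrimaiw" (len 14), cursors c1@2 c4@4 c2@6 c3@9, authorship .1.4.2..3.....

Answer: arxrgrxjrimaiw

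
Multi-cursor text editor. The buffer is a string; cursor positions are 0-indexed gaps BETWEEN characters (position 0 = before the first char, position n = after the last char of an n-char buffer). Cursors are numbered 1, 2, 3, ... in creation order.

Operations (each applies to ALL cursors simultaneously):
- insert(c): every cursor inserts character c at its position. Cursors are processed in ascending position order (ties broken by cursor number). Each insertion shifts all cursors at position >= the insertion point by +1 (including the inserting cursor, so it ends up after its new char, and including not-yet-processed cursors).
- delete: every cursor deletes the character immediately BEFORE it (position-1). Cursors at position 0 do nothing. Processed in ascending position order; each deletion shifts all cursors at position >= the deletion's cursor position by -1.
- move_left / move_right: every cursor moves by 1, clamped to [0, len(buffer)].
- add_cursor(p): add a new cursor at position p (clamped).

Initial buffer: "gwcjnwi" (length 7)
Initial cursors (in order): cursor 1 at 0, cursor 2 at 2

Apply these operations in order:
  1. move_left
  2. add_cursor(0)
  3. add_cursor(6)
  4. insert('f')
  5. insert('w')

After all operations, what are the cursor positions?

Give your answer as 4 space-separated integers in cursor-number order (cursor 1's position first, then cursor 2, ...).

After op 1 (move_left): buffer="gwcjnwi" (len 7), cursors c1@0 c2@1, authorship .......
After op 2 (add_cursor(0)): buffer="gwcjnwi" (len 7), cursors c1@0 c3@0 c2@1, authorship .......
After op 3 (add_cursor(6)): buffer="gwcjnwi" (len 7), cursors c1@0 c3@0 c2@1 c4@6, authorship .......
After op 4 (insert('f')): buffer="ffgfwcjnwfi" (len 11), cursors c1@2 c3@2 c2@4 c4@10, authorship 13.2.....4.
After op 5 (insert('w')): buffer="ffwwgfwwcjnwfwi" (len 15), cursors c1@4 c3@4 c2@7 c4@14, authorship 1313.22.....44.

Answer: 4 7 4 14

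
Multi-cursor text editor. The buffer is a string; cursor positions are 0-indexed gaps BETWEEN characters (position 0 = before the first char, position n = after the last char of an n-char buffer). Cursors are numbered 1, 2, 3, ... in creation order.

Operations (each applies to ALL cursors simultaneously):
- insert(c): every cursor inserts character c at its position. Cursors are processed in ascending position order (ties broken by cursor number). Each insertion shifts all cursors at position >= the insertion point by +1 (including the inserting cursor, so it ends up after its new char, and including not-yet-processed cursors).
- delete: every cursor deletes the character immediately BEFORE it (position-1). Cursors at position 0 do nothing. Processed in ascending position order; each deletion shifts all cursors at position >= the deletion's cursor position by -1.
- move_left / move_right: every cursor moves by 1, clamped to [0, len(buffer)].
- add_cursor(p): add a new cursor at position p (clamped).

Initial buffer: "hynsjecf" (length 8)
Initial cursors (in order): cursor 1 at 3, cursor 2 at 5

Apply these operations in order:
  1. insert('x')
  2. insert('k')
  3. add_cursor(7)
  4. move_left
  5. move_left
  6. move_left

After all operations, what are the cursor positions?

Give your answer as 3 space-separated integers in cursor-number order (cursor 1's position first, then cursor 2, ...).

Answer: 2 6 4

Derivation:
After op 1 (insert('x')): buffer="hynxsjxecf" (len 10), cursors c1@4 c2@7, authorship ...1..2...
After op 2 (insert('k')): buffer="hynxksjxkecf" (len 12), cursors c1@5 c2@9, authorship ...11..22...
After op 3 (add_cursor(7)): buffer="hynxksjxkecf" (len 12), cursors c1@5 c3@7 c2@9, authorship ...11..22...
After op 4 (move_left): buffer="hynxksjxkecf" (len 12), cursors c1@4 c3@6 c2@8, authorship ...11..22...
After op 5 (move_left): buffer="hynxksjxkecf" (len 12), cursors c1@3 c3@5 c2@7, authorship ...11..22...
After op 6 (move_left): buffer="hynxksjxkecf" (len 12), cursors c1@2 c3@4 c2@6, authorship ...11..22...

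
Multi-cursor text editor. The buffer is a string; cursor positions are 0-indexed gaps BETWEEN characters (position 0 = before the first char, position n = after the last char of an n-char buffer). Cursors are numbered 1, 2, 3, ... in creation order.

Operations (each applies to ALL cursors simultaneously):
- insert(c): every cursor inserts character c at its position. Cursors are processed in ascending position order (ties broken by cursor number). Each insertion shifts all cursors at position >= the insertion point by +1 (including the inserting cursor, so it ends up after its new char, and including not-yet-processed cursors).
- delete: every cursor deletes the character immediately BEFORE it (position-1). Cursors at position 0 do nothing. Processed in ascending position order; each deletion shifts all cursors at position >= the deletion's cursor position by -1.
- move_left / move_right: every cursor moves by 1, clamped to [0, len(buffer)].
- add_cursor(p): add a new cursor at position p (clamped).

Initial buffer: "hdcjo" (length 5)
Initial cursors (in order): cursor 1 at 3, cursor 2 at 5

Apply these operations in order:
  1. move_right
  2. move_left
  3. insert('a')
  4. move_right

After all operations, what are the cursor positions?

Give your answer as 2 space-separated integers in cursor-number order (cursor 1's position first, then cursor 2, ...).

Answer: 5 7

Derivation:
After op 1 (move_right): buffer="hdcjo" (len 5), cursors c1@4 c2@5, authorship .....
After op 2 (move_left): buffer="hdcjo" (len 5), cursors c1@3 c2@4, authorship .....
After op 3 (insert('a')): buffer="hdcajao" (len 7), cursors c1@4 c2@6, authorship ...1.2.
After op 4 (move_right): buffer="hdcajao" (len 7), cursors c1@5 c2@7, authorship ...1.2.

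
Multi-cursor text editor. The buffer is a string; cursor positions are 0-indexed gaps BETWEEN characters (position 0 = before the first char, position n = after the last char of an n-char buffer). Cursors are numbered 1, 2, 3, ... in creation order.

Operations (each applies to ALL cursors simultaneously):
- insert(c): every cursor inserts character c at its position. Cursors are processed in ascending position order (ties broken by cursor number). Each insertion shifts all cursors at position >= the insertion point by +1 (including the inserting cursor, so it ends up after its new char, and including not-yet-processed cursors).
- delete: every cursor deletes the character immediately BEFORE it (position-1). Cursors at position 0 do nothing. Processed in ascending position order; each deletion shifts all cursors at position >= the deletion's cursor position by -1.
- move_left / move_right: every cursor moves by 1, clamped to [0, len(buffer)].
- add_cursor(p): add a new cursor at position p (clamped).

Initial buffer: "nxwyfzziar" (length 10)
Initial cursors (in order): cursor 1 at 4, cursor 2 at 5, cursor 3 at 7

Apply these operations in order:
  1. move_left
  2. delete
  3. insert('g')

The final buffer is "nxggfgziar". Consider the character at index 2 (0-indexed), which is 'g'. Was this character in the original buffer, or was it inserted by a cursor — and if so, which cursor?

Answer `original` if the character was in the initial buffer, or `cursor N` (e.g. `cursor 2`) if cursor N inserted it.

Answer: cursor 1

Derivation:
After op 1 (move_left): buffer="nxwyfzziar" (len 10), cursors c1@3 c2@4 c3@6, authorship ..........
After op 2 (delete): buffer="nxfziar" (len 7), cursors c1@2 c2@2 c3@3, authorship .......
After op 3 (insert('g')): buffer="nxggfgziar" (len 10), cursors c1@4 c2@4 c3@6, authorship ..12.3....
Authorship (.=original, N=cursor N): . . 1 2 . 3 . . . .
Index 2: author = 1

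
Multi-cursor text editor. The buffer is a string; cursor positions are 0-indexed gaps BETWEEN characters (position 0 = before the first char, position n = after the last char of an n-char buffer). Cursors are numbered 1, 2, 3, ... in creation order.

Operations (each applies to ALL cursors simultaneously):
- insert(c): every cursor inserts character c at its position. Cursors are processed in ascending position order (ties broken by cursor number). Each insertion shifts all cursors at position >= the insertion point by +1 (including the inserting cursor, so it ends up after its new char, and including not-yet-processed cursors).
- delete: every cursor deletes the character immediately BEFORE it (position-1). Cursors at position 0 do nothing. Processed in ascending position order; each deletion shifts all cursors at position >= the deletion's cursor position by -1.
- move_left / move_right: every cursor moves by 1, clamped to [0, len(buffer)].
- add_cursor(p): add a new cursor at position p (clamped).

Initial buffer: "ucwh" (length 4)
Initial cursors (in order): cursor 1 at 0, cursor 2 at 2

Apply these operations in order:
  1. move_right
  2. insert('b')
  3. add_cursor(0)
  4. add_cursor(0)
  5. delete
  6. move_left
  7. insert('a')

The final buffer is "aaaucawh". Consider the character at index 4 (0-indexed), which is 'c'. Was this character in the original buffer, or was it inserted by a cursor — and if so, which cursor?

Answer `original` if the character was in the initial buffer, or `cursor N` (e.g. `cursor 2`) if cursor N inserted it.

Answer: original

Derivation:
After op 1 (move_right): buffer="ucwh" (len 4), cursors c1@1 c2@3, authorship ....
After op 2 (insert('b')): buffer="ubcwbh" (len 6), cursors c1@2 c2@5, authorship .1..2.
After op 3 (add_cursor(0)): buffer="ubcwbh" (len 6), cursors c3@0 c1@2 c2@5, authorship .1..2.
After op 4 (add_cursor(0)): buffer="ubcwbh" (len 6), cursors c3@0 c4@0 c1@2 c2@5, authorship .1..2.
After op 5 (delete): buffer="ucwh" (len 4), cursors c3@0 c4@0 c1@1 c2@3, authorship ....
After op 6 (move_left): buffer="ucwh" (len 4), cursors c1@0 c3@0 c4@0 c2@2, authorship ....
After op 7 (insert('a')): buffer="aaaucawh" (len 8), cursors c1@3 c3@3 c4@3 c2@6, authorship 134..2..
Authorship (.=original, N=cursor N): 1 3 4 . . 2 . .
Index 4: author = original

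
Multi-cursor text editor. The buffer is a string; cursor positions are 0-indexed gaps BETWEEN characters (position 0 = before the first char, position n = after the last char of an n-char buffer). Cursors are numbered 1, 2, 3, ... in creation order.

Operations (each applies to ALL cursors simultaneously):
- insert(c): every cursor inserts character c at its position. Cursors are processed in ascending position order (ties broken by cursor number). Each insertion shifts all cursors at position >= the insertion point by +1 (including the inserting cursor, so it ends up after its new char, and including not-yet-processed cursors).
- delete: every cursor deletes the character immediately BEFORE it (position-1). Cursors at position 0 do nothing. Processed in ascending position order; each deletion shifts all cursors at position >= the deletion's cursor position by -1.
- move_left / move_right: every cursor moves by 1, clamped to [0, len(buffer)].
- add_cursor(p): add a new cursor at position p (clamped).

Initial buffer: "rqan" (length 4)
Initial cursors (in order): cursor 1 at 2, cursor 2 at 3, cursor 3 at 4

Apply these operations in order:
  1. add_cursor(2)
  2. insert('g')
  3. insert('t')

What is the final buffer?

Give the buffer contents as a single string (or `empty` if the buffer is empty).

After op 1 (add_cursor(2)): buffer="rqan" (len 4), cursors c1@2 c4@2 c2@3 c3@4, authorship ....
After op 2 (insert('g')): buffer="rqggagng" (len 8), cursors c1@4 c4@4 c2@6 c3@8, authorship ..14.2.3
After op 3 (insert('t')): buffer="rqggttagtngt" (len 12), cursors c1@6 c4@6 c2@9 c3@12, authorship ..1414.22.33

Answer: rqggttagtngt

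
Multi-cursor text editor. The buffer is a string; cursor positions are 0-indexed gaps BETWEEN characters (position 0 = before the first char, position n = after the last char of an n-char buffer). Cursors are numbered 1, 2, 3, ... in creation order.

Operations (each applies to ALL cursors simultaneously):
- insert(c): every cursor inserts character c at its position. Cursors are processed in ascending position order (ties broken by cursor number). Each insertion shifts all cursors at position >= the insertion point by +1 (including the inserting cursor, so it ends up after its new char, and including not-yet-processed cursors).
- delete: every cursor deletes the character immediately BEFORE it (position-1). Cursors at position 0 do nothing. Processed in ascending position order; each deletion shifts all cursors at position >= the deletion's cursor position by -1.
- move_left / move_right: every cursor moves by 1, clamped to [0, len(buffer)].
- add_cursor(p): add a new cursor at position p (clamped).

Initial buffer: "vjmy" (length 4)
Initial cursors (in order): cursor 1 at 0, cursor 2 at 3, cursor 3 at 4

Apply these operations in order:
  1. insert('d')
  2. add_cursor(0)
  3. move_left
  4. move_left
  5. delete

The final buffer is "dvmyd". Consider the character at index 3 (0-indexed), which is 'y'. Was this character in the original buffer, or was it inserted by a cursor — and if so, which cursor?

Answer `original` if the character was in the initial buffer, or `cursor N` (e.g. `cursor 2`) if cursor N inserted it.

After op 1 (insert('d')): buffer="dvjmdyd" (len 7), cursors c1@1 c2@5 c3@7, authorship 1...2.3
After op 2 (add_cursor(0)): buffer="dvjmdyd" (len 7), cursors c4@0 c1@1 c2@5 c3@7, authorship 1...2.3
After op 3 (move_left): buffer="dvjmdyd" (len 7), cursors c1@0 c4@0 c2@4 c3@6, authorship 1...2.3
After op 4 (move_left): buffer="dvjmdyd" (len 7), cursors c1@0 c4@0 c2@3 c3@5, authorship 1...2.3
After op 5 (delete): buffer="dvmyd" (len 5), cursors c1@0 c4@0 c2@2 c3@3, authorship 1...3
Authorship (.=original, N=cursor N): 1 . . . 3
Index 3: author = original

Answer: original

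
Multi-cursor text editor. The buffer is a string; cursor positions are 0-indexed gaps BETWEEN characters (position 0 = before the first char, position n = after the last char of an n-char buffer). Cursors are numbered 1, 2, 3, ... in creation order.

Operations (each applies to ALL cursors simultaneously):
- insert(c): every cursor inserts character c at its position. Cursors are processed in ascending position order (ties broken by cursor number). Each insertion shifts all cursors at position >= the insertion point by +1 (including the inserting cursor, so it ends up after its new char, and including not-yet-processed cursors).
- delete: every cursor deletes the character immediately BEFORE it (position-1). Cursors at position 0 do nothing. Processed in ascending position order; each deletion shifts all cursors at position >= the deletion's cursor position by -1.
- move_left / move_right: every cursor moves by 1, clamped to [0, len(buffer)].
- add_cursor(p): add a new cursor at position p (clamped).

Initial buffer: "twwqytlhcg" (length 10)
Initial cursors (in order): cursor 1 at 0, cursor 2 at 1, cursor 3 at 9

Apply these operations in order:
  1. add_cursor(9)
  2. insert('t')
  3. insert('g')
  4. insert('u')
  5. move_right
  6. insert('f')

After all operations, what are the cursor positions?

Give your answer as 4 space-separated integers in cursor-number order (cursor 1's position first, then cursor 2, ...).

After op 1 (add_cursor(9)): buffer="twwqytlhcg" (len 10), cursors c1@0 c2@1 c3@9 c4@9, authorship ..........
After op 2 (insert('t')): buffer="tttwwqytlhcttg" (len 14), cursors c1@1 c2@3 c3@13 c4@13, authorship 1.2........34.
After op 3 (insert('g')): buffer="tgttgwwqytlhcttggg" (len 18), cursors c1@2 c2@5 c3@17 c4@17, authorship 11.22........3434.
After op 4 (insert('u')): buffer="tguttguwwqytlhcttgguug" (len 22), cursors c1@3 c2@7 c3@21 c4@21, authorship 111.222........343434.
After op 5 (move_right): buffer="tguttguwwqytlhcttgguug" (len 22), cursors c1@4 c2@8 c3@22 c4@22, authorship 111.222........343434.
After op 6 (insert('f')): buffer="tgutftguwfwqytlhcttgguugff" (len 26), cursors c1@5 c2@10 c3@26 c4@26, authorship 111.1222.2.......343434.34

Answer: 5 10 26 26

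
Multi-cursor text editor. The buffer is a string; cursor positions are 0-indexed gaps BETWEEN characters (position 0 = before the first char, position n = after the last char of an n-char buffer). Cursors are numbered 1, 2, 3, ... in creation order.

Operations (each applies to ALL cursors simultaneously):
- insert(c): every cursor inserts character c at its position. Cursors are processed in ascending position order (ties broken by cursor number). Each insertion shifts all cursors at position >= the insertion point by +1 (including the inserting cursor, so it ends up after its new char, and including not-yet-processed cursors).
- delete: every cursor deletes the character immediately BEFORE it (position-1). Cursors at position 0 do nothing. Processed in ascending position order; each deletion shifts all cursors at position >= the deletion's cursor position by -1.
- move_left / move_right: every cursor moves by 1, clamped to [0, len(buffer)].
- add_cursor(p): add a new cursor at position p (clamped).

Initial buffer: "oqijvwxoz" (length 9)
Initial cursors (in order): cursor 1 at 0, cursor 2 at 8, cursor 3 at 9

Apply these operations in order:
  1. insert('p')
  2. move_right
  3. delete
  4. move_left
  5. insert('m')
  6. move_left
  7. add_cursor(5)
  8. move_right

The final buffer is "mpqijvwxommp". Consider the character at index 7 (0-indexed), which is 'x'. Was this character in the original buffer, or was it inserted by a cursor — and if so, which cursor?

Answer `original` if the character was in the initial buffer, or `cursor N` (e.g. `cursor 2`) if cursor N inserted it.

After op 1 (insert('p')): buffer="poqijvwxopzp" (len 12), cursors c1@1 c2@10 c3@12, authorship 1........2.3
After op 2 (move_right): buffer="poqijvwxopzp" (len 12), cursors c1@2 c2@11 c3@12, authorship 1........2.3
After op 3 (delete): buffer="pqijvwxop" (len 9), cursors c1@1 c2@9 c3@9, authorship 1.......2
After op 4 (move_left): buffer="pqijvwxop" (len 9), cursors c1@0 c2@8 c3@8, authorship 1.......2
After op 5 (insert('m')): buffer="mpqijvwxommp" (len 12), cursors c1@1 c2@11 c3@11, authorship 11.......232
After op 6 (move_left): buffer="mpqijvwxommp" (len 12), cursors c1@0 c2@10 c3@10, authorship 11.......232
After op 7 (add_cursor(5)): buffer="mpqijvwxommp" (len 12), cursors c1@0 c4@5 c2@10 c3@10, authorship 11.......232
After op 8 (move_right): buffer="mpqijvwxommp" (len 12), cursors c1@1 c4@6 c2@11 c3@11, authorship 11.......232
Authorship (.=original, N=cursor N): 1 1 . . . . . . . 2 3 2
Index 7: author = original

Answer: original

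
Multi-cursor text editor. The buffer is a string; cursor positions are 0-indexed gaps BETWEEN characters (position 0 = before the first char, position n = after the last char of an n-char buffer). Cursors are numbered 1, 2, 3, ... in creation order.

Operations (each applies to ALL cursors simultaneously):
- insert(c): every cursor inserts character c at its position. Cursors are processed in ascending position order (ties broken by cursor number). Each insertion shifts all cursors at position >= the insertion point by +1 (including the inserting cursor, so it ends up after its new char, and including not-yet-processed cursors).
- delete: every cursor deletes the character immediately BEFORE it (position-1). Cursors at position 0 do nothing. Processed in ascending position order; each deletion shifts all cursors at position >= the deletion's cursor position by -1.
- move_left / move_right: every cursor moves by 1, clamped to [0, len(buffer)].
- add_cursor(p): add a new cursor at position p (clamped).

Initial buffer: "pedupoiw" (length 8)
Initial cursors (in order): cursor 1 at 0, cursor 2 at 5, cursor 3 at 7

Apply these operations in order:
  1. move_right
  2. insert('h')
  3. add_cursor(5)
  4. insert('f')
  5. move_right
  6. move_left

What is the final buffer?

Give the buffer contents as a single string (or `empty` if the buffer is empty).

After op 1 (move_right): buffer="pedupoiw" (len 8), cursors c1@1 c2@6 c3@8, authorship ........
After op 2 (insert('h')): buffer="phedupohiwh" (len 11), cursors c1@2 c2@8 c3@11, authorship .1.....2..3
After op 3 (add_cursor(5)): buffer="phedupohiwh" (len 11), cursors c1@2 c4@5 c2@8 c3@11, authorship .1.....2..3
After op 4 (insert('f')): buffer="phfedufpohfiwhf" (len 15), cursors c1@3 c4@7 c2@11 c3@15, authorship .11...4..22..33
After op 5 (move_right): buffer="phfedufpohfiwhf" (len 15), cursors c1@4 c4@8 c2@12 c3@15, authorship .11...4..22..33
After op 6 (move_left): buffer="phfedufpohfiwhf" (len 15), cursors c1@3 c4@7 c2@11 c3@14, authorship .11...4..22..33

Answer: phfedufpohfiwhf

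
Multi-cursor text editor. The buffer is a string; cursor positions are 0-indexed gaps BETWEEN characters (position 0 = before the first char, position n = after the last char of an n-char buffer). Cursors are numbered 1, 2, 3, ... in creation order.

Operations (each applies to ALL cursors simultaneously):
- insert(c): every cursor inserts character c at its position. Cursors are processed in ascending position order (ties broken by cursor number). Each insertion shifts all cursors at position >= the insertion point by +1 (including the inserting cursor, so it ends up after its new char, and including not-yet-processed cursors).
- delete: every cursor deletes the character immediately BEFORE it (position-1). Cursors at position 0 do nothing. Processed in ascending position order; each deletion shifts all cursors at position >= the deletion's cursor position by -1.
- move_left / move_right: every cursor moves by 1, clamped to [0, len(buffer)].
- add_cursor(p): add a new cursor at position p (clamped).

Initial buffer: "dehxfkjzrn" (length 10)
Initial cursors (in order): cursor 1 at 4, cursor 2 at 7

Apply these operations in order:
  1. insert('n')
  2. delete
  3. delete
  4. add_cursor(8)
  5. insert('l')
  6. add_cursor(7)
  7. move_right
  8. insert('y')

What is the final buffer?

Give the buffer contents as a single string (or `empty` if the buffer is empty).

Answer: dehlfyklzyyrnly

Derivation:
After op 1 (insert('n')): buffer="dehxnfkjnzrn" (len 12), cursors c1@5 c2@9, authorship ....1...2...
After op 2 (delete): buffer="dehxfkjzrn" (len 10), cursors c1@4 c2@7, authorship ..........
After op 3 (delete): buffer="dehfkzrn" (len 8), cursors c1@3 c2@5, authorship ........
After op 4 (add_cursor(8)): buffer="dehfkzrn" (len 8), cursors c1@3 c2@5 c3@8, authorship ........
After op 5 (insert('l')): buffer="dehlfklzrnl" (len 11), cursors c1@4 c2@7 c3@11, authorship ...1..2...3
After op 6 (add_cursor(7)): buffer="dehlfklzrnl" (len 11), cursors c1@4 c2@7 c4@7 c3@11, authorship ...1..2...3
After op 7 (move_right): buffer="dehlfklzrnl" (len 11), cursors c1@5 c2@8 c4@8 c3@11, authorship ...1..2...3
After op 8 (insert('y')): buffer="dehlfyklzyyrnly" (len 15), cursors c1@6 c2@11 c4@11 c3@15, authorship ...1.1.2.24..33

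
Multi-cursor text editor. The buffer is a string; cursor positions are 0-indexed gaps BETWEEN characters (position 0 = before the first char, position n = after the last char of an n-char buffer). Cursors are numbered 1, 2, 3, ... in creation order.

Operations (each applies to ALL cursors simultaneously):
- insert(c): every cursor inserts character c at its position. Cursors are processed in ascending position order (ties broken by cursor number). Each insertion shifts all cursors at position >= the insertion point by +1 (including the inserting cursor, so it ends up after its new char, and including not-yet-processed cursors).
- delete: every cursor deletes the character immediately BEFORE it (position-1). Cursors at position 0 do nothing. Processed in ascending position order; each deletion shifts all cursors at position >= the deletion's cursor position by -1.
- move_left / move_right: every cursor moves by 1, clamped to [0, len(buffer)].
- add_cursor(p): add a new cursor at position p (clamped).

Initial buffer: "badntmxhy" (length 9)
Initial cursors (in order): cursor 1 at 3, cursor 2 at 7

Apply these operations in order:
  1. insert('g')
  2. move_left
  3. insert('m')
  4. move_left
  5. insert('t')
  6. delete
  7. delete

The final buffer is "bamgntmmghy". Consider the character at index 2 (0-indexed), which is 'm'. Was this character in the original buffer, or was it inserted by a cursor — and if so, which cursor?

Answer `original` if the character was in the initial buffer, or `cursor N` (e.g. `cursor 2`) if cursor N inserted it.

Answer: cursor 1

Derivation:
After op 1 (insert('g')): buffer="badgntmxghy" (len 11), cursors c1@4 c2@9, authorship ...1....2..
After op 2 (move_left): buffer="badgntmxghy" (len 11), cursors c1@3 c2@8, authorship ...1....2..
After op 3 (insert('m')): buffer="badmgntmxmghy" (len 13), cursors c1@4 c2@10, authorship ...11....22..
After op 4 (move_left): buffer="badmgntmxmghy" (len 13), cursors c1@3 c2@9, authorship ...11....22..
After op 5 (insert('t')): buffer="badtmgntmxtmghy" (len 15), cursors c1@4 c2@11, authorship ...111....222..
After op 6 (delete): buffer="badmgntmxmghy" (len 13), cursors c1@3 c2@9, authorship ...11....22..
After op 7 (delete): buffer="bamgntmmghy" (len 11), cursors c1@2 c2@7, authorship ..11...22..
Authorship (.=original, N=cursor N): . . 1 1 . . . 2 2 . .
Index 2: author = 1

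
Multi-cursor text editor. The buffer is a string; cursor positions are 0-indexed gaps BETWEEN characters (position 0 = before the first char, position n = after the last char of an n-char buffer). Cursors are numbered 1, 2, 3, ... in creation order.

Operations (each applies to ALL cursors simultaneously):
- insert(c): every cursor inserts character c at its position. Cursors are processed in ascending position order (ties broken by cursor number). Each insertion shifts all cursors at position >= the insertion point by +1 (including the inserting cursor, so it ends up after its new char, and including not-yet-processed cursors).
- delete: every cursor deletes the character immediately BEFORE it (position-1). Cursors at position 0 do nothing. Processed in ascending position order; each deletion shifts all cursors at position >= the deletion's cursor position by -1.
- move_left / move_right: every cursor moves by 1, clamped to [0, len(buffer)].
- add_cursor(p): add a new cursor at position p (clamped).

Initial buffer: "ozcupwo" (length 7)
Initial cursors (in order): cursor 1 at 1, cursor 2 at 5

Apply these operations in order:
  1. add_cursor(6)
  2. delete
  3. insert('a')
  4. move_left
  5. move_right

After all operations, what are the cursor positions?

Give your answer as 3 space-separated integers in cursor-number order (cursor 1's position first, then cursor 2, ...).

After op 1 (add_cursor(6)): buffer="ozcupwo" (len 7), cursors c1@1 c2@5 c3@6, authorship .......
After op 2 (delete): buffer="zcuo" (len 4), cursors c1@0 c2@3 c3@3, authorship ....
After op 3 (insert('a')): buffer="azcuaao" (len 7), cursors c1@1 c2@6 c3@6, authorship 1...23.
After op 4 (move_left): buffer="azcuaao" (len 7), cursors c1@0 c2@5 c3@5, authorship 1...23.
After op 5 (move_right): buffer="azcuaao" (len 7), cursors c1@1 c2@6 c3@6, authorship 1...23.

Answer: 1 6 6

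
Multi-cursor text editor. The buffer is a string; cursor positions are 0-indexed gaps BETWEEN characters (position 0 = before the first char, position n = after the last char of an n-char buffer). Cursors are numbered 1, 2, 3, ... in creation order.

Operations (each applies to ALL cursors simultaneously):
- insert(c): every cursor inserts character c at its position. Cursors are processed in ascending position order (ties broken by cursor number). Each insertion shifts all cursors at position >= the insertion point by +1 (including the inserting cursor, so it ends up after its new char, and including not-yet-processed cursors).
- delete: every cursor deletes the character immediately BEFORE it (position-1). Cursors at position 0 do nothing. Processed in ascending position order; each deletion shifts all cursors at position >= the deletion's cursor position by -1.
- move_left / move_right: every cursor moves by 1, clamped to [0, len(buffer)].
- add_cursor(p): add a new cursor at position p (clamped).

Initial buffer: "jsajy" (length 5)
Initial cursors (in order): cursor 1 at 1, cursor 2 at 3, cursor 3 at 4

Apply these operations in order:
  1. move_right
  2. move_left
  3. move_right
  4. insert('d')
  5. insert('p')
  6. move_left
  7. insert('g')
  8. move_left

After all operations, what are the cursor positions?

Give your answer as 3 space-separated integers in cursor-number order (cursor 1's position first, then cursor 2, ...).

After op 1 (move_right): buffer="jsajy" (len 5), cursors c1@2 c2@4 c3@5, authorship .....
After op 2 (move_left): buffer="jsajy" (len 5), cursors c1@1 c2@3 c3@4, authorship .....
After op 3 (move_right): buffer="jsajy" (len 5), cursors c1@2 c2@4 c3@5, authorship .....
After op 4 (insert('d')): buffer="jsdajdyd" (len 8), cursors c1@3 c2@6 c3@8, authorship ..1..2.3
After op 5 (insert('p')): buffer="jsdpajdpydp" (len 11), cursors c1@4 c2@8 c3@11, authorship ..11..22.33
After op 6 (move_left): buffer="jsdpajdpydp" (len 11), cursors c1@3 c2@7 c3@10, authorship ..11..22.33
After op 7 (insert('g')): buffer="jsdgpajdgpydgp" (len 14), cursors c1@4 c2@9 c3@13, authorship ..111..222.333
After op 8 (move_left): buffer="jsdgpajdgpydgp" (len 14), cursors c1@3 c2@8 c3@12, authorship ..111..222.333

Answer: 3 8 12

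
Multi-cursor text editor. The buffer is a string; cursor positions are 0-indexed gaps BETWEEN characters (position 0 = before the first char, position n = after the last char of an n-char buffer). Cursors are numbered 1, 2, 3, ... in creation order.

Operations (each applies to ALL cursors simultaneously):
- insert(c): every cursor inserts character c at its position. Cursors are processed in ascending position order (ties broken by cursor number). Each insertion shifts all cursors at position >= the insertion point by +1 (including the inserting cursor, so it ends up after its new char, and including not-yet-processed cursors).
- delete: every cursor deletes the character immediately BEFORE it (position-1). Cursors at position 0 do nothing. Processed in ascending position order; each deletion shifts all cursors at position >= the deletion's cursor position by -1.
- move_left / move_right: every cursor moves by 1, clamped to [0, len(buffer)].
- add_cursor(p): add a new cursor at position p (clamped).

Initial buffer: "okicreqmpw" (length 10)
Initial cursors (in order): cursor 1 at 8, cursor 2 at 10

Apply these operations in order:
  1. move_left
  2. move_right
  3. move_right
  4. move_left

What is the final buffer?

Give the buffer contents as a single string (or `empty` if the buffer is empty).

Answer: okicreqmpw

Derivation:
After op 1 (move_left): buffer="okicreqmpw" (len 10), cursors c1@7 c2@9, authorship ..........
After op 2 (move_right): buffer="okicreqmpw" (len 10), cursors c1@8 c2@10, authorship ..........
After op 3 (move_right): buffer="okicreqmpw" (len 10), cursors c1@9 c2@10, authorship ..........
After op 4 (move_left): buffer="okicreqmpw" (len 10), cursors c1@8 c2@9, authorship ..........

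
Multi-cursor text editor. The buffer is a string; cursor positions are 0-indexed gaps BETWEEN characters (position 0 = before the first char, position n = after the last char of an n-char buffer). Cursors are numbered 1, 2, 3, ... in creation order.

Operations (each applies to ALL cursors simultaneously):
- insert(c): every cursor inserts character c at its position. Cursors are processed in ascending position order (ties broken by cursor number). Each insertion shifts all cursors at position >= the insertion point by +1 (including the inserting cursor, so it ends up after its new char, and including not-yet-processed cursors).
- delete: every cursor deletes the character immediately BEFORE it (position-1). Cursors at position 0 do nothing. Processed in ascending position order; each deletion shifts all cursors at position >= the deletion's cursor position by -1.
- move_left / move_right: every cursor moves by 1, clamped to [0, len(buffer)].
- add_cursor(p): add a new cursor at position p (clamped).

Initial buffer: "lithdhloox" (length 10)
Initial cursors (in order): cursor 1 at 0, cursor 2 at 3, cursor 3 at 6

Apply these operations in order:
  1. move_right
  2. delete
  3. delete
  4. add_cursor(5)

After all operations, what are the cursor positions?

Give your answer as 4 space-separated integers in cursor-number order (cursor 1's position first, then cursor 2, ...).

After op 1 (move_right): buffer="lithdhloox" (len 10), cursors c1@1 c2@4 c3@7, authorship ..........
After op 2 (delete): buffer="itdhoox" (len 7), cursors c1@0 c2@2 c3@4, authorship .......
After op 3 (delete): buffer="idoox" (len 5), cursors c1@0 c2@1 c3@2, authorship .....
After op 4 (add_cursor(5)): buffer="idoox" (len 5), cursors c1@0 c2@1 c3@2 c4@5, authorship .....

Answer: 0 1 2 5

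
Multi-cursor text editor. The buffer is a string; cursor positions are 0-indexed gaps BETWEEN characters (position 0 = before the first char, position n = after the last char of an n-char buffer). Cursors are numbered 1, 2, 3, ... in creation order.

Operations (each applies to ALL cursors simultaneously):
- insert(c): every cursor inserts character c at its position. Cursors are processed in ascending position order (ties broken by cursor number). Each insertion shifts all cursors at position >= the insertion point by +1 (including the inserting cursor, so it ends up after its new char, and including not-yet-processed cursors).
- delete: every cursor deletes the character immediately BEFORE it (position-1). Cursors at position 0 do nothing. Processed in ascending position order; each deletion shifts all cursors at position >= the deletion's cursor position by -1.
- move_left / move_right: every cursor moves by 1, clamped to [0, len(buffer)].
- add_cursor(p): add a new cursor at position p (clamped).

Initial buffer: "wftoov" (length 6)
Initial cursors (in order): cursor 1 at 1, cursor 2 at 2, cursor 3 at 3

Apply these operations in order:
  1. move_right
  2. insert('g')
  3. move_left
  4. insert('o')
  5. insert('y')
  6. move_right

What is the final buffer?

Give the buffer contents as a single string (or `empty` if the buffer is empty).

After op 1 (move_right): buffer="wftoov" (len 6), cursors c1@2 c2@3 c3@4, authorship ......
After op 2 (insert('g')): buffer="wfgtgogov" (len 9), cursors c1@3 c2@5 c3@7, authorship ..1.2.3..
After op 3 (move_left): buffer="wfgtgogov" (len 9), cursors c1@2 c2@4 c3@6, authorship ..1.2.3..
After op 4 (insert('o')): buffer="wfogtogoogov" (len 12), cursors c1@3 c2@6 c3@9, authorship ..11.22.33..
After op 5 (insert('y')): buffer="wfoygtoygooygov" (len 15), cursors c1@4 c2@8 c3@12, authorship ..111.222.333..
After op 6 (move_right): buffer="wfoygtoygooygov" (len 15), cursors c1@5 c2@9 c3@13, authorship ..111.222.333..

Answer: wfoygtoygooygov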